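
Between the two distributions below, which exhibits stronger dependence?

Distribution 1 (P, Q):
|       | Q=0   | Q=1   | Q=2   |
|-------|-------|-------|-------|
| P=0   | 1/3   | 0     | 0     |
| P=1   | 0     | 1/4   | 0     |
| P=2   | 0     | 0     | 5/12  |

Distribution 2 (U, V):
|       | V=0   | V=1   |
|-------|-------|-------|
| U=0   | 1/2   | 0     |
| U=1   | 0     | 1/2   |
Distribution 1 (P, Q):
Marginal P(P) (row sums):
  P(P=0) = 1/3 + 0 + 0 = 1/3
  P(P=1) = 0 + 1/4 + 0 = 1/4
  P(P=2) = 0 + 0 + 5/12 = 5/12
Marginal P(Q) (column sums):
  P(Q=0) = 1/3 + 0 + 0 = 1/3
  P(Q=1) = 0 + 1/4 + 0 = 1/4
  P(Q=2) = 0 + 0 + 5/12 = 5/12

H(P) = -[(1/3)·log₂(1/3) + (1/4)·log₂(1/4) + (5/12)·log₂(5/12)]
  = 0.5283 + 0.5000 + 0.5263
  = 1.5546 bits
H(Q) = -[(1/3)·log₂(1/3) + (1/4)·log₂(1/4) + (5/12)·log₂(5/12)]
  = 0.5283 + 0.5000 + 0.5263
  = 1.5546 bits
H(P,Q) = -[(1/3)·log₂(1/3) + (1/4)·log₂(1/4) + (5/12)·log₂(5/12)]
  = 0.5283 + 0.5000 + 0.5263
  = 1.5546 bits

I(P;Q) = H(P) + H(Q) - H(P,Q)
  = 1.5546 + 1.5546 - 1.5546
  = 1.5546 bits

Distribution 2 (U, V):
Marginal P(U) (row sums):
  P(U=0) = 1/2 + 0 = 1/2
  P(U=1) = 0 + 1/2 = 1/2
Marginal P(V) (column sums):
  P(V=0) = 1/2 + 0 = 1/2
  P(V=1) = 0 + 1/2 = 1/2

H(U) = -[(1/2)·log₂(1/2) + (1/2)·log₂(1/2)]
  = 0.5000 + 0.5000
  = 1.0000 bits
H(V) = -[(1/2)·log₂(1/2) + (1/2)·log₂(1/2)]
  = 0.5000 + 0.5000
  = 1.0000 bits
H(U,V) = -[(1/2)·log₂(1/2) + (1/2)·log₂(1/2)]
  = 0.5000 + 0.5000
  = 1.0000 bits

I(U;V) = H(U) + H(V) - H(U,V)
  = 1.0000 + 1.0000 - 1.0000
  = 1.0000 bits

I(P;Q) = 1.5546 bits > I(U;V) = 1.0000 bits, so (P, Q) has the higher mutual information (stronger dependence).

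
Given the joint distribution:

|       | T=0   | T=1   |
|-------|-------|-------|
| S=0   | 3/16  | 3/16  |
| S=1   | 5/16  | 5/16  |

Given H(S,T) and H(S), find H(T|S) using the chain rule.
From the chain rule: H(S,T) = H(S) + H(T|S)
Therefore: H(T|S) = H(S,T) - H(S)

H(S,T) = -[(3/16)·log₂(3/16) + (3/16)·log₂(3/16) + (5/16)·log₂(5/16) + (5/16)·log₂(5/16)]
  = 0.4528 + 0.4528 + 0.5244 + 0.5244
  = 1.9544 bits
Marginal P(S) (row sums):
  P(S=0) = 3/16 + 3/16 = 3/8
  P(S=1) = 5/16 + 5/16 = 5/8
H(S) = -[(3/8)·log₂(3/8) + (5/8)·log₂(5/8)]
  = 0.5306 + 0.4238
  = 0.9544 bits

H(T|S) = 1.9544 - 0.9544 = 1.0000 bits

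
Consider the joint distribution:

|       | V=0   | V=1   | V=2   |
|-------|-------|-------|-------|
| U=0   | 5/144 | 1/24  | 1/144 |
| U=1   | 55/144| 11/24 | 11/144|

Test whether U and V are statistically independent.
Marginal P(U) (row sums):
  P(U=0) = 5/144 + 1/24 + 1/144 = 1/12
  P(U=1) = 55/144 + 11/24 + 11/144 = 11/12
Marginal P(V) (column sums):
  P(V=0) = 5/144 + 55/144 = 5/12
  P(V=1) = 1/24 + 11/24 = 1/2
  P(V=2) = 1/144 + 11/144 = 1/12

U and V are independent iff P(U=i,V=j) = P(U=i)·P(V=j) for every cell.
  P(U=0)·P(V=0) = 1/12 × 5/12 = 5/144 = P(U=0,V=0) ✓
  P(U=0)·P(V=1) = 1/12 × 1/2 = 1/24 = P(U=0,V=1) ✓
  P(U=0)·P(V=2) = 1/12 × 1/12 = 1/144 = P(U=0,V=2) ✓
  P(U=1)·P(V=0) = 11/12 × 5/12 = 55/144 = P(U=1,V=0) ✓
  P(U=1)·P(V=1) = 11/12 × 1/2 = 11/24 = P(U=1,V=1) ✓
  P(U=1)·P(V=2) = 11/12 × 1/12 = 11/144 = P(U=1,V=2) ✓

Yes, U and V are independent: every cell factors, so I(U;V) = 0 bits.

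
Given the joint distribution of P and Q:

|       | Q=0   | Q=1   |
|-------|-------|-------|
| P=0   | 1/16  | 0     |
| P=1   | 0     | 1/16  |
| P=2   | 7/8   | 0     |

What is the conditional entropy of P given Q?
Marginal P(Q) (column sums):
  P(Q=0) = 1/16 + 0 + 7/8 = 15/16
  P(Q=1) = 0 + 1/16 + 0 = 1/16

H(P|Q) = -Σ P(P,Q)·log₂ P(P|Q), where P(P|Q) = P(P,Q) / P(Q)
  (cells with P(P,Q) = 0 contribute 0)
  (P=0,Q=0): P(P|Q) = (1/16)/(15/16) = 1/15;  -(1/16)·log₂(1/15) = 0.2442
  (P=1,Q=1): P(P|Q) = (1/16)/(1/16) = 1;  -(1/16)·log₂(1) = 0.0000
  (P=2,Q=0): P(P|Q) = (7/8)/(15/16) = 14/15;  -(7/8)·log₂(14/15) = 0.0871
H(P|Q) = 0.2442 + 0.0000 + 0.0871
  = 0.3313 bits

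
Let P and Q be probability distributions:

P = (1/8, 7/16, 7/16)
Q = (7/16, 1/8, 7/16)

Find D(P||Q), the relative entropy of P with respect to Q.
D(P||Q) = Σ P(i) log₂(P(i)/Q(i))
  i=0: (1/8) × log₂((1/8)/(7/16)) = (1/8) × log₂(2/7) = -0.2259
  i=1: (7/16) × log₂((7/16)/(1/8)) = (7/16) × log₂(7/2) = 0.7907
  i=2: (7/16) × log₂((7/16)/(7/16)) = (7/16) × log₂(1) = 0.0000
D(P||Q) = -0.2259 + 0.7907 + 0.0000
  = 0.5648 bits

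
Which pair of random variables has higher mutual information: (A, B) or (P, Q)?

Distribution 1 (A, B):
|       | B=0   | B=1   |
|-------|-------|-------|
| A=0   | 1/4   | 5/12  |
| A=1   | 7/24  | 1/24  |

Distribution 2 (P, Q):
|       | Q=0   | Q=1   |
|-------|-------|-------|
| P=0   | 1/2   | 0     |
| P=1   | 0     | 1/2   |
Distribution 1 (A, B):
Marginal P(A) (row sums):
  P(A=0) = 1/4 + 5/12 = 2/3
  P(A=1) = 7/24 + 1/24 = 1/3
Marginal P(B) (column sums):
  P(B=0) = 1/4 + 7/24 = 13/24
  P(B=1) = 5/12 + 1/24 = 11/24

H(A) = -[(2/3)·log₂(2/3) + (1/3)·log₂(1/3)]
  = 0.3900 + 0.5283
  = 0.9183 bits
H(B) = -[(13/24)·log₂(13/24) + (11/24)·log₂(11/24)]
  = 0.4791 + 0.5159
  = 0.9950 bits
H(A,B) = -[(1/4)·log₂(1/4) + (5/12)·log₂(5/12) + (7/24)·log₂(7/24) + (1/24)·log₂(1/24)]
  = 0.5000 + 0.5263 + 0.5185 + 0.1910
  = 1.7358 bits

I(A;B) = H(A) + H(B) - H(A,B)
  = 0.9183 + 0.9950 - 1.7358
  = 0.1775 bits

Distribution 2 (P, Q):
Marginal P(P) (row sums):
  P(P=0) = 1/2 + 0 = 1/2
  P(P=1) = 0 + 1/2 = 1/2
Marginal P(Q) (column sums):
  P(Q=0) = 1/2 + 0 = 1/2
  P(Q=1) = 0 + 1/2 = 1/2

H(P) = -[(1/2)·log₂(1/2) + (1/2)·log₂(1/2)]
  = 0.5000 + 0.5000
  = 1.0000 bits
H(Q) = -[(1/2)·log₂(1/2) + (1/2)·log₂(1/2)]
  = 0.5000 + 0.5000
  = 1.0000 bits
H(P,Q) = -[(1/2)·log₂(1/2) + (1/2)·log₂(1/2)]
  = 0.5000 + 0.5000
  = 1.0000 bits

I(P;Q) = H(P) + H(Q) - H(P,Q)
  = 1.0000 + 1.0000 - 1.0000
  = 1.0000 bits

I(P;Q) = 1.0000 bits > I(A;B) = 0.1775 bits, so (P, Q) has the higher mutual information (stronger dependence).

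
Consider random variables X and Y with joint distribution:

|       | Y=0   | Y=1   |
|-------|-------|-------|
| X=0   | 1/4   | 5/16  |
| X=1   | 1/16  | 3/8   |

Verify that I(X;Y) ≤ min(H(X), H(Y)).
Marginal P(X) (row sums):
  P(X=0) = 1/4 + 5/16 = 9/16
  P(X=1) = 1/16 + 3/8 = 7/16
Marginal P(Y) (column sums):
  P(Y=0) = 1/4 + 1/16 = 5/16
  P(Y=1) = 5/16 + 3/8 = 11/16

H(X) = -[(9/16)·log₂(9/16) + (7/16)·log₂(7/16)]
  = 0.4669 + 0.5218
  = 0.9887 bits
H(Y) = -[(5/16)·log₂(5/16) + (11/16)·log₂(11/16)]
  = 0.5244 + 0.3716
  = 0.8960 bits
H(X,Y) = -[(1/4)·log₂(1/4) + (5/16)·log₂(5/16) + (1/16)·log₂(1/16) + (3/8)·log₂(3/8)]
  = 0.5000 + 0.5244 + 0.2500 + 0.5306
  = 1.8050 bits

I(X;Y) = H(X) + H(Y) - H(X,Y)
  = 0.9887 + 0.8960 - 1.8050
  = 0.0797 bits

min(H(X), H(Y)) = min(0.9887, 0.8960) = 0.8960 bits
Since 0.0797 ≤ 0.8960, the bound is satisfied ✓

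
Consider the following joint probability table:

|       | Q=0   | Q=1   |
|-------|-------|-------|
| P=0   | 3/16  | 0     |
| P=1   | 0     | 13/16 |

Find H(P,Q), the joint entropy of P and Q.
H(P,Q) = -Σ P(P,Q) log₂ P(P,Q), summed over the non-zero cells:
H(P,Q) = -[(3/16)·log₂(3/16) + (13/16)·log₂(13/16)]
  = 0.4528 + 0.2434
  = 0.6962 bits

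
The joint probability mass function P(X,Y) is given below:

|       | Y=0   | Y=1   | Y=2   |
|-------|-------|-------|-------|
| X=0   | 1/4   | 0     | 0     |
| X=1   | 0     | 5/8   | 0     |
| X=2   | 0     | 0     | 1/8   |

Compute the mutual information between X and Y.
Marginal P(X) (row sums):
  P(X=0) = 1/4 + 0 + 0 = 1/4
  P(X=1) = 0 + 5/8 + 0 = 5/8
  P(X=2) = 0 + 0 + 1/8 = 1/8
Marginal P(Y) (column sums):
  P(Y=0) = 1/4 + 0 + 0 = 1/4
  P(Y=1) = 0 + 5/8 + 0 = 5/8
  P(Y=2) = 0 + 0 + 1/8 = 1/8

H(X) = -[(1/4)·log₂(1/4) + (5/8)·log₂(5/8) + (1/8)·log₂(1/8)]
  = 0.5000 + 0.4238 + 0.3750
  = 1.2988 bits
H(Y) = -[(1/4)·log₂(1/4) + (5/8)·log₂(5/8) + (1/8)·log₂(1/8)]
  = 0.5000 + 0.4238 + 0.3750
  = 1.2988 bits
H(X,Y) = -[(1/4)·log₂(1/4) + (5/8)·log₂(5/8) + (1/8)·log₂(1/8)]
  = 0.5000 + 0.4238 + 0.3750
  = 1.2988 bits

I(X;Y) = H(X) + H(Y) - H(X,Y)
  = 1.2988 + 1.2988 - 1.2988
  = 1.2988 bits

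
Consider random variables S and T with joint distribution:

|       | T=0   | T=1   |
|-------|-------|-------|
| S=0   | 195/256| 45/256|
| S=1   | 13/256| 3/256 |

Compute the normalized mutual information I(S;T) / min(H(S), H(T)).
Marginal P(S) (row sums):
  P(S=0) = 195/256 + 45/256 = 15/16
  P(S=1) = 13/256 + 3/256 = 1/16
Marginal P(T) (column sums):
  P(T=0) = 195/256 + 13/256 = 13/16
  P(T=1) = 45/256 + 3/256 = 3/16

H(S) = -[(15/16)·log₂(15/16) + (1/16)·log₂(1/16)]
  = 0.0873 + 0.2500
  = 0.3373 bits
H(T) = -[(13/16)·log₂(13/16) + (3/16)·log₂(3/16)]
  = 0.2434 + 0.4528
  = 0.6962 bits
H(S,T) = -[(195/256)·log₂(195/256) + (45/256)·log₂(45/256) + (13/256)·log₂(13/256) + (3/256)·log₂(3/256)]
  = 0.2991 + 0.4409 + 0.2183 + 0.0752
  = 1.0335 bits

I(S;T) = H(S) + H(T) - H(S,T)
  = 0.3373 + 0.6962 - 1.0335
  = 0.0000 bits

min(H(S), H(T)) = min(0.3373, 0.6962) = 0.3373 bits
Normalized MI = 0.0000 / 0.3373 = 0.0000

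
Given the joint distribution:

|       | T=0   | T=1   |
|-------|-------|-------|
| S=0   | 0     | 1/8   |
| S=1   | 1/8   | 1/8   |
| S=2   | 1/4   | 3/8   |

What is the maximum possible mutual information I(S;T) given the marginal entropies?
The upper bound on mutual information is I(S;T) ≤ min(H(S), H(T)).

Marginal P(S) (row sums):
  P(S=0) = 0 + 1/8 = 1/8
  P(S=1) = 1/8 + 1/8 = 1/4
  P(S=2) = 1/4 + 3/8 = 5/8
Marginal P(T) (column sums):
  P(T=0) = 0 + 1/8 + 1/4 = 3/8
  P(T=1) = 1/8 + 1/8 + 3/8 = 5/8

H(S) = -[(1/8)·log₂(1/8) + (1/4)·log₂(1/4) + (5/8)·log₂(5/8)]
  = 0.3750 + 0.5000 + 0.4238
  = 1.2988 bits
H(T) = -[(3/8)·log₂(3/8) + (5/8)·log₂(5/8)]
  = 0.5306 + 0.4238
  = 0.9544 bits

Maximum possible I(S;T) = min(1.2988, 0.9544) = 0.9544 bits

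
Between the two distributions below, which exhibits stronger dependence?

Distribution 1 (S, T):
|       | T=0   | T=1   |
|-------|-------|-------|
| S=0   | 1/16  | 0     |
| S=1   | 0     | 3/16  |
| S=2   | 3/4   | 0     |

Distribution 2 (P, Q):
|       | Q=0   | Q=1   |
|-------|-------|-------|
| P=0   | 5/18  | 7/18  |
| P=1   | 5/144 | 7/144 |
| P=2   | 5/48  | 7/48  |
Distribution 1 (S, T):
Marginal P(S) (row sums):
  P(S=0) = 1/16 + 0 = 1/16
  P(S=1) = 0 + 3/16 = 3/16
  P(S=2) = 3/4 + 0 = 3/4
Marginal P(T) (column sums):
  P(T=0) = 1/16 + 0 + 3/4 = 13/16
  P(T=1) = 0 + 3/16 + 0 = 3/16

H(S) = -[(1/16)·log₂(1/16) + (3/16)·log₂(3/16) + (3/4)·log₂(3/4)]
  = 0.2500 + 0.4528 + 0.3113
  = 1.0141 bits
H(T) = -[(13/16)·log₂(13/16) + (3/16)·log₂(3/16)]
  = 0.2434 + 0.4528
  = 0.6962 bits
H(S,T) = -[(1/16)·log₂(1/16) + (3/16)·log₂(3/16) + (3/4)·log₂(3/4)]
  = 0.2500 + 0.4528 + 0.3113
  = 1.0141 bits

I(S;T) = H(S) + H(T) - H(S,T)
  = 1.0141 + 0.6962 - 1.0141
  = 0.6962 bits

Distribution 2 (P, Q):
Marginal P(P) (row sums):
  P(P=0) = 5/18 + 7/18 = 2/3
  P(P=1) = 5/144 + 7/144 = 1/12
  P(P=2) = 5/48 + 7/48 = 1/4
Marginal P(Q) (column sums):
  P(Q=0) = 5/18 + 5/144 + 5/48 = 5/12
  P(Q=1) = 7/18 + 7/144 + 7/48 = 7/12

H(P) = -[(2/3)·log₂(2/3) + (1/12)·log₂(1/12) + (1/4)·log₂(1/4)]
  = 0.3900 + 0.2987 + 0.5000
  = 1.1887 bits
H(Q) = -[(5/12)·log₂(5/12) + (7/12)·log₂(7/12)]
  = 0.5263 + 0.4536
  = 0.9799 bits
H(P,Q) = -[(5/18)·log₂(5/18) + (7/18)·log₂(7/18) + (5/144)·log₂(5/144) + (7/144)·log₂(7/144) + (5/48)·log₂(5/48) + (7/48)·log₂(7/48)]
  = 0.5133 + 0.5299 + 0.1683 + 0.2121 + 0.3399 + 0.4051
  = 2.1686 bits

I(P;Q) = H(P) + H(Q) - H(P,Q)
  = 1.1887 + 0.9799 - 2.1686
  = 0.0000 bits

I(S;T) = 0.6962 bits > I(P;Q) = 0.0000 bits, so (S, T) has the higher mutual information (stronger dependence).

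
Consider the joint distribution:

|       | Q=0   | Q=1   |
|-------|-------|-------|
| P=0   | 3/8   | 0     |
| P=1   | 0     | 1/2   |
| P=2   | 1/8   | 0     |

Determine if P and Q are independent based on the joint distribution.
Marginal P(P) (row sums):
  P(P=0) = 3/8 + 0 = 3/8
  P(P=1) = 0 + 1/2 = 1/2
  P(P=2) = 1/8 + 0 = 1/8
Marginal P(Q) (column sums):
  P(Q=0) = 3/8 + 0 + 1/8 = 1/2
  P(Q=1) = 0 + 1/2 + 0 = 1/2

P and Q are independent iff P(P=i,Q=j) = P(P=i)·P(Q=j) for every cell.
  P(P=0)·P(Q=0) = 3/8 × 1/2 = 3/16, but P(P=0,Q=0) = 3/8 ✗

No, P and Q are not independent. Quantitatively, I(P;Q) > 0:

H(P) = -[(3/8)·log₂(3/8) + (1/2)·log₂(1/2) + (1/8)·log₂(1/8)]
  = 0.5306 + 0.5000 + 0.3750
  = 1.4056 bits
H(Q) = -[(1/2)·log₂(1/2) + (1/2)·log₂(1/2)]
  = 0.5000 + 0.5000
  = 1.0000 bits
H(P,Q) = -[(3/8)·log₂(3/8) + (1/2)·log₂(1/2) + (1/8)·log₂(1/8)]
  = 0.5306 + 0.5000 + 0.3750
  = 1.4056 bits
I(P;Q) = H(P) + H(Q) - H(P,Q) = 1.4056 + 1.0000 - 1.4056 = 1.0000 bits > 0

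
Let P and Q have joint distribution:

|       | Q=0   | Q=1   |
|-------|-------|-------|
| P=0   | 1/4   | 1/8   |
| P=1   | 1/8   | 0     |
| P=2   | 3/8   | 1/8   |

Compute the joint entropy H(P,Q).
H(P,Q) = -Σ P(P,Q) log₂ P(P,Q), summed over the non-zero cells:
H(P,Q) = -[(1/4)·log₂(1/4) + (1/8)·log₂(1/8) + (1/8)·log₂(1/8) + (3/8)·log₂(3/8) + (1/8)·log₂(1/8)]
  = 0.5000 + 0.3750 + 0.3750 + 0.5306 + 0.3750
  = 2.1556 bits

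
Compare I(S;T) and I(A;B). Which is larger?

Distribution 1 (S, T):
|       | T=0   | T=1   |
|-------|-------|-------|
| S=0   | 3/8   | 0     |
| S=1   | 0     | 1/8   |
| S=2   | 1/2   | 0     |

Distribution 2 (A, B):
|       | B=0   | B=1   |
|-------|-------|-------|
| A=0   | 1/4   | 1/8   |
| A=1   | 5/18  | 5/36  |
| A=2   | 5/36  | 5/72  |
Distribution 1 (S, T):
Marginal P(S) (row sums):
  P(S=0) = 3/8 + 0 = 3/8
  P(S=1) = 0 + 1/8 = 1/8
  P(S=2) = 1/2 + 0 = 1/2
Marginal P(T) (column sums):
  P(T=0) = 3/8 + 0 + 1/2 = 7/8
  P(T=1) = 0 + 1/8 + 0 = 1/8

H(S) = -[(3/8)·log₂(3/8) + (1/8)·log₂(1/8) + (1/2)·log₂(1/2)]
  = 0.5306 + 0.3750 + 0.5000
  = 1.4056 bits
H(T) = -[(7/8)·log₂(7/8) + (1/8)·log₂(1/8)]
  = 0.1686 + 0.3750
  = 0.5436 bits
H(S,T) = -[(3/8)·log₂(3/8) + (1/8)·log₂(1/8) + (1/2)·log₂(1/2)]
  = 0.5306 + 0.3750 + 0.5000
  = 1.4056 bits

I(S;T) = H(S) + H(T) - H(S,T)
  = 1.4056 + 0.5436 - 1.4056
  = 0.5436 bits

Distribution 2 (A, B):
Marginal P(A) (row sums):
  P(A=0) = 1/4 + 1/8 = 3/8
  P(A=1) = 5/18 + 5/36 = 5/12
  P(A=2) = 5/36 + 5/72 = 5/24
Marginal P(B) (column sums):
  P(B=0) = 1/4 + 5/18 + 5/36 = 2/3
  P(B=1) = 1/8 + 5/36 + 5/72 = 1/3

H(A) = -[(3/8)·log₂(3/8) + (5/12)·log₂(5/12) + (5/24)·log₂(5/24)]
  = 0.5306 + 0.5263 + 0.4715
  = 1.5284 bits
H(B) = -[(2/3)·log₂(2/3) + (1/3)·log₂(1/3)]
  = 0.3900 + 0.5283
  = 0.9183 bits
H(A,B) = -[(1/4)·log₂(1/4) + (1/8)·log₂(1/8) + (5/18)·log₂(5/18) + (5/36)·log₂(5/36) + (5/36)·log₂(5/36) + (5/72)·log₂(5/72)]
  = 0.5000 + 0.3750 + 0.5133 + 0.3956 + 0.3956 + 0.2672
  = 2.4467 bits

I(A;B) = H(A) + H(B) - H(A,B)
  = 1.5284 + 0.9183 - 2.4467
  = 0.0000 bits

I(S;T) = 0.5436 bits > I(A;B) = 0.0000 bits, so (S, T) has the higher mutual information (stronger dependence).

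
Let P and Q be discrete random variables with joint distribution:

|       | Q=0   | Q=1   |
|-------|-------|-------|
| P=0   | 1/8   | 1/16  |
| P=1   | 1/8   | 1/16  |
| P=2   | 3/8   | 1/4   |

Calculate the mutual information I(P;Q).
Marginal P(P) (row sums):
  P(P=0) = 1/8 + 1/16 = 3/16
  P(P=1) = 1/8 + 1/16 = 3/16
  P(P=2) = 3/8 + 1/4 = 5/8
Marginal P(Q) (column sums):
  P(Q=0) = 1/8 + 1/8 + 3/8 = 5/8
  P(Q=1) = 1/16 + 1/16 + 1/4 = 3/8

H(P) = -[(3/16)·log₂(3/16) + (3/16)·log₂(3/16) + (5/8)·log₂(5/8)]
  = 0.4528 + 0.4528 + 0.4238
  = 1.3294 bits
H(Q) = -[(5/8)·log₂(5/8) + (3/8)·log₂(3/8)]
  = 0.4238 + 0.5306
  = 0.9544 bits
H(P,Q) = -[(1/8)·log₂(1/8) + (1/16)·log₂(1/16) + (1/8)·log₂(1/8) + (1/16)·log₂(1/16) + (3/8)·log₂(3/8) + (1/4)·log₂(1/4)]
  = 0.3750 + 0.2500 + 0.3750 + 0.2500 + 0.5306 + 0.5000
  = 2.2806 bits

I(P;Q) = H(P) + H(Q) - H(P,Q)
  = 1.3294 + 0.9544 - 2.2806
  = 0.0032 bits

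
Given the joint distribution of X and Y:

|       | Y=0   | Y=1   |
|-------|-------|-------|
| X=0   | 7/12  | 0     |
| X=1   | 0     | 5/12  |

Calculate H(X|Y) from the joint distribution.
Marginal P(Y) (column sums):
  P(Y=0) = 7/12 + 0 = 7/12
  P(Y=1) = 0 + 5/12 = 5/12

H(X|Y) = -Σ P(X,Y)·log₂ P(X|Y), where P(X|Y) = P(X,Y) / P(Y)
  (cells with P(X,Y) = 0 contribute 0)
  (X=0,Y=0): P(X|Y) = (7/12)/(7/12) = 1;  -(7/12)·log₂(1) = 0.0000
  (X=1,Y=1): P(X|Y) = (5/12)/(5/12) = 1;  -(5/12)·log₂(1) = 0.0000
H(X|Y) = 0.0000 + 0.0000
  = 0.0000 bits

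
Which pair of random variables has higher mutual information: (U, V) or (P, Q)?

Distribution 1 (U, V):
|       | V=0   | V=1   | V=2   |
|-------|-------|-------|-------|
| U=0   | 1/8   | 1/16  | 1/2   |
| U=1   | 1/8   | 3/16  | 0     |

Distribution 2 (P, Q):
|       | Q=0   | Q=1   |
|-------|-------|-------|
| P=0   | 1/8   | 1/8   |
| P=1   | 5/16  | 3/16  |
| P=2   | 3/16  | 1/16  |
Distribution 1 (U, V):
Marginal P(U) (row sums):
  P(U=0) = 1/8 + 1/16 + 1/2 = 11/16
  P(U=1) = 1/8 + 3/16 + 0 = 5/16
Marginal P(V) (column sums):
  P(V=0) = 1/8 + 1/8 = 1/4
  P(V=1) = 1/16 + 3/16 = 1/4
  P(V=2) = 1/2 + 0 = 1/2

H(U) = -[(11/16)·log₂(11/16) + (5/16)·log₂(5/16)]
  = 0.3716 + 0.5244
  = 0.8960 bits
H(V) = -[(1/4)·log₂(1/4) + (1/4)·log₂(1/4) + (1/2)·log₂(1/2)]
  = 0.5000 + 0.5000 + 0.5000
  = 1.5000 bits
H(U,V) = -[(1/8)·log₂(1/8) + (1/16)·log₂(1/16) + (1/2)·log₂(1/2) + (1/8)·log₂(1/8) + (3/16)·log₂(3/16)]
  = 0.3750 + 0.2500 + 0.5000 + 0.3750 + 0.4528
  = 1.9528 bits

I(U;V) = H(U) + H(V) - H(U,V)
  = 0.8960 + 1.5000 - 1.9528
  = 0.4432 bits

Distribution 2 (P, Q):
Marginal P(P) (row sums):
  P(P=0) = 1/8 + 1/8 = 1/4
  P(P=1) = 5/16 + 3/16 = 1/2
  P(P=2) = 3/16 + 1/16 = 1/4
Marginal P(Q) (column sums):
  P(Q=0) = 1/8 + 5/16 + 3/16 = 5/8
  P(Q=1) = 1/8 + 3/16 + 1/16 = 3/8

H(P) = -[(1/4)·log₂(1/4) + (1/2)·log₂(1/2) + (1/4)·log₂(1/4)]
  = 0.5000 + 0.5000 + 0.5000
  = 1.5000 bits
H(Q) = -[(5/8)·log₂(5/8) + (3/8)·log₂(3/8)]
  = 0.4238 + 0.5306
  = 0.9544 bits
H(P,Q) = -[(1/8)·log₂(1/8) + (1/8)·log₂(1/8) + (5/16)·log₂(5/16) + (3/16)·log₂(3/16) + (3/16)·log₂(3/16) + (1/16)·log₂(1/16)]
  = 0.3750 + 0.3750 + 0.5244 + 0.4528 + 0.4528 + 0.2500
  = 2.4300 bits

I(P;Q) = H(P) + H(Q) - H(P,Q)
  = 1.5000 + 0.9544 - 2.4300
  = 0.0244 bits

I(U;V) = 0.4432 bits > I(P;Q) = 0.0244 bits, so (U, V) has the higher mutual information (stronger dependence).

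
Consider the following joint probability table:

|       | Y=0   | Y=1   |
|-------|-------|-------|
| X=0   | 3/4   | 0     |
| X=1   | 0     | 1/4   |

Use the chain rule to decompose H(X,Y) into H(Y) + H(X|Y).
By the chain rule: H(X,Y) = H(Y) + H(X|Y)

Marginal P(Y) (column sums):
  P(Y=0) = 3/4 + 0 = 3/4
  P(Y=1) = 0 + 1/4 = 1/4
H(Y) = -[(3/4)·log₂(3/4) + (1/4)·log₂(1/4)]
  = 0.3113 + 0.5000
  = 0.8113 bits
H(X|Y) = -Σ P(X,Y)·log₂ P(X|Y), where P(X|Y) = P(X,Y) / P(Y)
  (cells with P(X,Y) = 0 contribute 0)
  (X=0,Y=0): P(X|Y) = (3/4)/(3/4) = 1;  -(3/4)·log₂(1) = 0.0000
  (X=1,Y=1): P(X|Y) = (1/4)/(1/4) = 1;  -(1/4)·log₂(1) = 0.0000
H(X|Y) = 0.0000 + 0.0000
  = 0.0000 bits

H(X,Y) = H(Y) + H(X|Y) = 0.8113 + 0.0000 = 0.8113 bits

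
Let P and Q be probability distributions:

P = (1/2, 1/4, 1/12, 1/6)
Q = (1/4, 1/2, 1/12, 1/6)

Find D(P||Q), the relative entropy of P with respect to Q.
D(P||Q) = Σ P(i) log₂(P(i)/Q(i))
  i=0: (1/2) × log₂((1/2)/(1/4)) = (1/2) × log₂(2) = 0.5000
  i=1: (1/4) × log₂((1/4)/(1/2)) = (1/4) × log₂(1/2) = -0.2500
  i=2: (1/12) × log₂((1/12)/(1/12)) = (1/12) × log₂(1) = 0.0000
  i=3: (1/6) × log₂((1/6)/(1/6)) = (1/6) × log₂(1) = 0.0000
D(P||Q) = 0.5000 - 0.2500 + 0.0000 + 0.0000
  = 0.2500 bits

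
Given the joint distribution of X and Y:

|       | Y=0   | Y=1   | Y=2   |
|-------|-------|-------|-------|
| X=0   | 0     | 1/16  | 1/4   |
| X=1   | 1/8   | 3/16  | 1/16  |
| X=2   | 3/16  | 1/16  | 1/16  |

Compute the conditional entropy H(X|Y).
Marginal P(Y) (column sums):
  P(Y=0) = 0 + 1/8 + 3/16 = 5/16
  P(Y=1) = 1/16 + 3/16 + 1/16 = 5/16
  P(Y=2) = 1/4 + 1/16 + 1/16 = 3/8

H(X|Y) = -Σ P(X,Y)·log₂ P(X|Y), where P(X|Y) = P(X,Y) / P(Y)
  (cells with P(X,Y) = 0 contribute 0)
  (X=0,Y=1): P(X|Y) = (1/16)/(5/16) = 1/5;  -(1/16)·log₂(1/5) = 0.1451
  (X=0,Y=2): P(X|Y) = (1/4)/(3/8) = 2/3;  -(1/4)·log₂(2/3) = 0.1462
  (X=1,Y=0): P(X|Y) = (1/8)/(5/16) = 2/5;  -(1/8)·log₂(2/5) = 0.1652
  (X=1,Y=1): P(X|Y) = (3/16)/(5/16) = 3/5;  -(3/16)·log₂(3/5) = 0.1382
  (X=1,Y=2): P(X|Y) = (1/16)/(3/8) = 1/6;  -(1/16)·log₂(1/6) = 0.1616
  (X=2,Y=0): P(X|Y) = (3/16)/(5/16) = 3/5;  -(3/16)·log₂(3/5) = 0.1382
  (X=2,Y=1): P(X|Y) = (1/16)/(5/16) = 1/5;  -(1/16)·log₂(1/5) = 0.1451
  (X=2,Y=2): P(X|Y) = (1/16)/(3/8) = 1/6;  -(1/16)·log₂(1/6) = 0.1616
H(X|Y) = 0.1451 + 0.1462 + 0.1652 + 0.1382 + 0.1616 + 0.1382 + 0.1451 + 0.1616
  = 1.2012 bits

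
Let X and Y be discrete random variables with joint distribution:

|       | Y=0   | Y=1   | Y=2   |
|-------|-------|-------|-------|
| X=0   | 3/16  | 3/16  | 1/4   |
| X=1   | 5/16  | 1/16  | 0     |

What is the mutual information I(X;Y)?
Marginal P(X) (row sums):
  P(X=0) = 3/16 + 3/16 + 1/4 = 5/8
  P(X=1) = 5/16 + 1/16 + 0 = 3/8
Marginal P(Y) (column sums):
  P(Y=0) = 3/16 + 5/16 = 1/2
  P(Y=1) = 3/16 + 1/16 = 1/4
  P(Y=2) = 1/4 + 0 = 1/4

H(X) = -[(5/8)·log₂(5/8) + (3/8)·log₂(3/8)]
  = 0.4238 + 0.5306
  = 0.9544 bits
H(Y) = -[(1/2)·log₂(1/2) + (1/4)·log₂(1/4) + (1/4)·log₂(1/4)]
  = 0.5000 + 0.5000 + 0.5000
  = 1.5000 bits
H(X,Y) = -[(3/16)·log₂(3/16) + (3/16)·log₂(3/16) + (1/4)·log₂(1/4) + (5/16)·log₂(5/16) + (1/16)·log₂(1/16)]
  = 0.4528 + 0.4528 + 0.5000 + 0.5244 + 0.2500
  = 2.1800 bits

I(X;Y) = H(X) + H(Y) - H(X,Y)
  = 0.9544 + 1.5000 - 2.1800
  = 0.2744 bits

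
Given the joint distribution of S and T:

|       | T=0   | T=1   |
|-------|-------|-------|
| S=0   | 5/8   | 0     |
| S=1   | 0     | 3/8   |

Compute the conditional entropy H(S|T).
Marginal P(T) (column sums):
  P(T=0) = 5/8 + 0 = 5/8
  P(T=1) = 0 + 3/8 = 3/8

H(S|T) = -Σ P(S,T)·log₂ P(S|T), where P(S|T) = P(S,T) / P(T)
  (cells with P(S,T) = 0 contribute 0)
  (S=0,T=0): P(S|T) = (5/8)/(5/8) = 1;  -(5/8)·log₂(1) = 0.0000
  (S=1,T=1): P(S|T) = (3/8)/(3/8) = 1;  -(3/8)·log₂(1) = 0.0000
H(S|T) = 0.0000 + 0.0000
  = 0.0000 bits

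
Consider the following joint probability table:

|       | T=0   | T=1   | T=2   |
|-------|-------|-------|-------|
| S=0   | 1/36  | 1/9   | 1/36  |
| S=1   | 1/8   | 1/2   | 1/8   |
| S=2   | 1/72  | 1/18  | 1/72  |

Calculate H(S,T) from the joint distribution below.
H(S,T) = -Σ P(S,T) log₂ P(S,T), summed over the non-zero cells:
H(S,T) = -[(1/36)·log₂(1/36) + (1/9)·log₂(1/9) + (1/36)·log₂(1/36) + (1/8)·log₂(1/8) + (1/2)·log₂(1/2) + (1/8)·log₂(1/8) + (1/72)·log₂(1/72) + (1/18)·log₂(1/18) + (1/72)·log₂(1/72)]
  = 0.1436 + 0.3522 + 0.1436 + 0.3750 + 0.5000 + 0.3750 + 0.0857 + 0.2317 + 0.0857
  = 2.2925 bits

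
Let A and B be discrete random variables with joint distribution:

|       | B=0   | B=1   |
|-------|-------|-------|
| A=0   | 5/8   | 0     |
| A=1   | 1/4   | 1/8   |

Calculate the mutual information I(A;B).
Marginal P(A) (row sums):
  P(A=0) = 5/8 + 0 = 5/8
  P(A=1) = 1/4 + 1/8 = 3/8
Marginal P(B) (column sums):
  P(B=0) = 5/8 + 1/4 = 7/8
  P(B=1) = 0 + 1/8 = 1/8

H(A) = -[(5/8)·log₂(5/8) + (3/8)·log₂(3/8)]
  = 0.4238 + 0.5306
  = 0.9544 bits
H(B) = -[(7/8)·log₂(7/8) + (1/8)·log₂(1/8)]
  = 0.1686 + 0.3750
  = 0.5436 bits
H(A,B) = -[(5/8)·log₂(5/8) + (1/4)·log₂(1/4) + (1/8)·log₂(1/8)]
  = 0.4238 + 0.5000 + 0.3750
  = 1.2988 bits

I(A;B) = H(A) + H(B) - H(A,B)
  = 0.9544 + 0.5436 - 1.2988
  = 0.1992 bits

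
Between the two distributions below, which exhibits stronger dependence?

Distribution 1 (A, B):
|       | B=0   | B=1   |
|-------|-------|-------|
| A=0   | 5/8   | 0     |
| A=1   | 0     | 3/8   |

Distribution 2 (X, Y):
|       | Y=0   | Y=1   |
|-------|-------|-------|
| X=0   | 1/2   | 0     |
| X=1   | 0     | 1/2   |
Distribution 1 (A, B):
Marginal P(A) (row sums):
  P(A=0) = 5/8 + 0 = 5/8
  P(A=1) = 0 + 3/8 = 3/8
Marginal P(B) (column sums):
  P(B=0) = 5/8 + 0 = 5/8
  P(B=1) = 0 + 3/8 = 3/8

H(A) = -[(5/8)·log₂(5/8) + (3/8)·log₂(3/8)]
  = 0.4238 + 0.5306
  = 0.9544 bits
H(B) = -[(5/8)·log₂(5/8) + (3/8)·log₂(3/8)]
  = 0.4238 + 0.5306
  = 0.9544 bits
H(A,B) = -[(5/8)·log₂(5/8) + (3/8)·log₂(3/8)]
  = 0.4238 + 0.5306
  = 0.9544 bits

I(A;B) = H(A) + H(B) - H(A,B)
  = 0.9544 + 0.9544 - 0.9544
  = 0.9544 bits

Distribution 2 (X, Y):
Marginal P(X) (row sums):
  P(X=0) = 1/2 + 0 = 1/2
  P(X=1) = 0 + 1/2 = 1/2
Marginal P(Y) (column sums):
  P(Y=0) = 1/2 + 0 = 1/2
  P(Y=1) = 0 + 1/2 = 1/2

H(X) = -[(1/2)·log₂(1/2) + (1/2)·log₂(1/2)]
  = 0.5000 + 0.5000
  = 1.0000 bits
H(Y) = -[(1/2)·log₂(1/2) + (1/2)·log₂(1/2)]
  = 0.5000 + 0.5000
  = 1.0000 bits
H(X,Y) = -[(1/2)·log₂(1/2) + (1/2)·log₂(1/2)]
  = 0.5000 + 0.5000
  = 1.0000 bits

I(X;Y) = H(X) + H(Y) - H(X,Y)
  = 1.0000 + 1.0000 - 1.0000
  = 1.0000 bits

I(X;Y) = 1.0000 bits > I(A;B) = 0.9544 bits, so (X, Y) has the higher mutual information (stronger dependence).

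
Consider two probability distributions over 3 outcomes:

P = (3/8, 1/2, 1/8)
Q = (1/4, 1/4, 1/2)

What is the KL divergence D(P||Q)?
D(P||Q) = Σ P(i) log₂(P(i)/Q(i))
  i=0: (3/8) × log₂((3/8)/(1/4)) = (3/8) × log₂(3/2) = 0.2194
  i=1: (1/2) × log₂((1/2)/(1/4)) = (1/2) × log₂(2) = 0.5000
  i=2: (1/8) × log₂((1/8)/(1/2)) = (1/8) × log₂(1/4) = -0.2500
D(P||Q) = 0.2194 + 0.5000 - 0.2500
  = 0.4694 bits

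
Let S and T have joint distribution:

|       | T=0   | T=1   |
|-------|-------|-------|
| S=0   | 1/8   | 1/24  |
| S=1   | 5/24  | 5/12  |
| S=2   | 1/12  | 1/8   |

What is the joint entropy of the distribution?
H(S,T) = -Σ P(S,T) log₂ P(S,T), summed over the non-zero cells:
H(S,T) = -[(1/8)·log₂(1/8) + (1/24)·log₂(1/24) + (5/24)·log₂(5/24) + (5/12)·log₂(5/12) + (1/12)·log₂(1/12) + (1/8)·log₂(1/8)]
  = 0.3750 + 0.1910 + 0.4715 + 0.5263 + 0.2987 + 0.3750
  = 2.2375 bits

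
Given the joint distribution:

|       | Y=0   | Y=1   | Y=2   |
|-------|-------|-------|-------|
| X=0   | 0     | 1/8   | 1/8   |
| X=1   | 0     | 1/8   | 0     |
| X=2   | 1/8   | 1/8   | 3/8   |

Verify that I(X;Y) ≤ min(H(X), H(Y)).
Marginal P(X) (row sums):
  P(X=0) = 0 + 1/8 + 1/8 = 1/4
  P(X=1) = 0 + 1/8 + 0 = 1/8
  P(X=2) = 1/8 + 1/8 + 3/8 = 5/8
Marginal P(Y) (column sums):
  P(Y=0) = 0 + 0 + 1/8 = 1/8
  P(Y=1) = 1/8 + 1/8 + 1/8 = 3/8
  P(Y=2) = 1/8 + 0 + 3/8 = 1/2

H(X) = -[(1/4)·log₂(1/4) + (1/8)·log₂(1/8) + (5/8)·log₂(5/8)]
  = 0.5000 + 0.3750 + 0.4238
  = 1.2988 bits
H(Y) = -[(1/8)·log₂(1/8) + (3/8)·log₂(3/8) + (1/2)·log₂(1/2)]
  = 0.3750 + 0.5306 + 0.5000
  = 1.4056 bits
H(X,Y) = -[(1/8)·log₂(1/8) + (1/8)·log₂(1/8) + (1/8)·log₂(1/8) + (1/8)·log₂(1/8) + (1/8)·log₂(1/8) + (3/8)·log₂(3/8)]
  = 0.3750 + 0.3750 + 0.3750 + 0.3750 + 0.3750 + 0.5306
  = 2.4056 bits

I(X;Y) = H(X) + H(Y) - H(X,Y)
  = 1.2988 + 1.4056 - 2.4056
  = 0.2988 bits

min(H(X), H(Y)) = min(1.2988, 1.4056) = 1.2988 bits
Since 0.2988 ≤ 1.2988, the bound is satisfied ✓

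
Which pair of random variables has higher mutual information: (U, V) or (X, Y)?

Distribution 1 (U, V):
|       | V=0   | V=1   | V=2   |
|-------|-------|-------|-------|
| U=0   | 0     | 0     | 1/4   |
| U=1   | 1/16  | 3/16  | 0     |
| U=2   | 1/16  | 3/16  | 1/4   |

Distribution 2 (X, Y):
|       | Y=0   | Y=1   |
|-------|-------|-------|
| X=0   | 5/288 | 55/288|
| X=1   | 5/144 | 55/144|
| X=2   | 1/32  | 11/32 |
Distribution 1 (U, V):
Marginal P(U) (row sums):
  P(U=0) = 0 + 0 + 1/4 = 1/4
  P(U=1) = 1/16 + 3/16 + 0 = 1/4
  P(U=2) = 1/16 + 3/16 + 1/4 = 1/2
Marginal P(V) (column sums):
  P(V=0) = 0 + 1/16 + 1/16 = 1/8
  P(V=1) = 0 + 3/16 + 3/16 = 3/8
  P(V=2) = 1/4 + 0 + 1/4 = 1/2

H(U) = -[(1/4)·log₂(1/4) + (1/4)·log₂(1/4) + (1/2)·log₂(1/2)]
  = 0.5000 + 0.5000 + 0.5000
  = 1.5000 bits
H(V) = -[(1/8)·log₂(1/8) + (3/8)·log₂(3/8) + (1/2)·log₂(1/2)]
  = 0.3750 + 0.5306 + 0.5000
  = 1.4056 bits
H(U,V) = -[(1/4)·log₂(1/4) + (1/16)·log₂(1/16) + (3/16)·log₂(3/16) + (1/16)·log₂(1/16) + (3/16)·log₂(3/16) + (1/4)·log₂(1/4)]
  = 0.5000 + 0.2500 + 0.4528 + 0.2500 + 0.4528 + 0.5000
  = 2.4056 bits

I(U;V) = H(U) + H(V) - H(U,V)
  = 1.5000 + 1.4056 - 2.4056
  = 0.5000 bits

Distribution 2 (X, Y):
Marginal P(X) (row sums):
  P(X=0) = 5/288 + 55/288 = 5/24
  P(X=1) = 5/144 + 55/144 = 5/12
  P(X=2) = 1/32 + 11/32 = 3/8
Marginal P(Y) (column sums):
  P(Y=0) = 5/288 + 5/144 + 1/32 = 1/12
  P(Y=1) = 55/288 + 55/144 + 11/32 = 11/12

H(X) = -[(5/24)·log₂(5/24) + (5/12)·log₂(5/12) + (3/8)·log₂(3/8)]
  = 0.4715 + 0.5263 + 0.5306
  = 1.5284 bits
H(Y) = -[(1/12)·log₂(1/12) + (11/12)·log₂(11/12)]
  = 0.2987 + 0.1151
  = 0.4138 bits
H(X,Y) = -[(5/288)·log₂(5/288) + (55/288)·log₂(55/288) + (5/144)·log₂(5/144) + (55/144)·log₂(55/144) + (1/32)·log₂(1/32) + (11/32)·log₂(11/32)]
  = 0.1015 + 0.4561 + 0.1683 + 0.5304 + 0.1563 + 0.5296
  = 1.9422 bits

I(X;Y) = H(X) + H(Y) - H(X,Y)
  = 1.5284 + 0.4138 - 1.9422
  = 0.0000 bits

I(U;V) = 0.5000 bits > I(X;Y) = 0.0000 bits, so (U, V) has the higher mutual information (stronger dependence).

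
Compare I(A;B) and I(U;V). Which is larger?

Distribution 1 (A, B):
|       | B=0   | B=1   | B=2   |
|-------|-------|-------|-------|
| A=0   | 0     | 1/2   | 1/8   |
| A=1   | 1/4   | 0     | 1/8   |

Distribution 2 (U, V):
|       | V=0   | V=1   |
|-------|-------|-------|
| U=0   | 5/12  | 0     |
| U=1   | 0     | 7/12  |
Distribution 1 (A, B):
Marginal P(A) (row sums):
  P(A=0) = 0 + 1/2 + 1/8 = 5/8
  P(A=1) = 1/4 + 0 + 1/8 = 3/8
Marginal P(B) (column sums):
  P(B=0) = 0 + 1/4 = 1/4
  P(B=1) = 1/2 + 0 = 1/2
  P(B=2) = 1/8 + 1/8 = 1/4

H(A) = -[(5/8)·log₂(5/8) + (3/8)·log₂(3/8)]
  = 0.4238 + 0.5306
  = 0.9544 bits
H(B) = -[(1/4)·log₂(1/4) + (1/2)·log₂(1/2) + (1/4)·log₂(1/4)]
  = 0.5000 + 0.5000 + 0.5000
  = 1.5000 bits
H(A,B) = -[(1/2)·log₂(1/2) + (1/8)·log₂(1/8) + (1/4)·log₂(1/4) + (1/8)·log₂(1/8)]
  = 0.5000 + 0.3750 + 0.5000 + 0.3750
  = 1.7500 bits

I(A;B) = H(A) + H(B) - H(A,B)
  = 0.9544 + 1.5000 - 1.7500
  = 0.7044 bits

Distribution 2 (U, V):
Marginal P(U) (row sums):
  P(U=0) = 5/12 + 0 = 5/12
  P(U=1) = 0 + 7/12 = 7/12
Marginal P(V) (column sums):
  P(V=0) = 5/12 + 0 = 5/12
  P(V=1) = 0 + 7/12 = 7/12

H(U) = -[(5/12)·log₂(5/12) + (7/12)·log₂(7/12)]
  = 0.5263 + 0.4536
  = 0.9799 bits
H(V) = -[(5/12)·log₂(5/12) + (7/12)·log₂(7/12)]
  = 0.5263 + 0.4536
  = 0.9799 bits
H(U,V) = -[(5/12)·log₂(5/12) + (7/12)·log₂(7/12)]
  = 0.5263 + 0.4536
  = 0.9799 bits

I(U;V) = H(U) + H(V) - H(U,V)
  = 0.9799 + 0.9799 - 0.9799
  = 0.9799 bits

I(U;V) = 0.9799 bits > I(A;B) = 0.7044 bits, so (U, V) has the higher mutual information (stronger dependence).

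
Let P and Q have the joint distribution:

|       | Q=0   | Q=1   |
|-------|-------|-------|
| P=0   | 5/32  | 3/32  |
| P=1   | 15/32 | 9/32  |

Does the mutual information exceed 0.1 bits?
Marginal P(P) (row sums):
  P(P=0) = 5/32 + 3/32 = 1/4
  P(P=1) = 15/32 + 9/32 = 3/4
Marginal P(Q) (column sums):
  P(Q=0) = 5/32 + 15/32 = 5/8
  P(Q=1) = 3/32 + 9/32 = 3/8

H(P) = -[(1/4)·log₂(1/4) + (3/4)·log₂(3/4)]
  = 0.5000 + 0.3113
  = 0.8113 bits
H(Q) = -[(5/8)·log₂(5/8) + (3/8)·log₂(3/8)]
  = 0.4238 + 0.5306
  = 0.9544 bits
H(P,Q) = -[(5/32)·log₂(5/32) + (3/32)·log₂(3/32) + (15/32)·log₂(15/32) + (9/32)·log₂(9/32)]
  = 0.4184 + 0.3202 + 0.5124 + 0.5147
  = 1.7657 bits

I(P;Q) = H(P) + H(Q) - H(P,Q)
  = 0.8113 + 0.9544 - 1.7657
  = 0.0000 bits

No. I(P;Q) = 0.0000 bits, which is ≤ 0.1 bits.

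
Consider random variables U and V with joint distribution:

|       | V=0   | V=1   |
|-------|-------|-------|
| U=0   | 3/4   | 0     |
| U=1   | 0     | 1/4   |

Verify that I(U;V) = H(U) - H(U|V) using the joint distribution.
Left side, from I(U;V) = H(U) + H(V) - H(U,V):
Marginal P(U) (row sums):
  P(U=0) = 3/4 + 0 = 3/4
  P(U=1) = 0 + 1/4 = 1/4
Marginal P(V) (column sums):
  P(V=0) = 3/4 + 0 = 3/4
  P(V=1) = 0 + 1/4 = 1/4

H(U) = -[(3/4)·log₂(3/4) + (1/4)·log₂(1/4)]
  = 0.3113 + 0.5000
  = 0.8113 bits
H(V) = -[(3/4)·log₂(3/4) + (1/4)·log₂(1/4)]
  = 0.3113 + 0.5000
  = 0.8113 bits
H(U,V) = -[(3/4)·log₂(3/4) + (1/4)·log₂(1/4)]
  = 0.3113 + 0.5000
  = 0.8113 bits

I(U;V) = H(U) + H(V) - H(U,V)
  = 0.8113 + 0.8113 - 0.8113
  = 0.8113 bits

Right side, with H(U|V) computed directly from the conditional probabilities:
H(U|V) = -Σ P(U,V)·log₂ P(U|V), where P(U|V) = P(U,V) / P(V)
  (cells with P(U,V) = 0 contribute 0)
  (U=0,V=0): P(U|V) = (3/4)/(3/4) = 1;  -(3/4)·log₂(1) = 0.0000
  (U=1,V=1): P(U|V) = (1/4)/(1/4) = 1;  -(1/4)·log₂(1) = 0.0000
H(U|V) = 0.0000 + 0.0000
  = 0.0000 bits
H(U) - H(U|V) = 0.8113 - 0.0000 = 0.8113 bits

Both sides equal 0.8113 bits, so I(U;V) = H(U) - H(U|V) ✓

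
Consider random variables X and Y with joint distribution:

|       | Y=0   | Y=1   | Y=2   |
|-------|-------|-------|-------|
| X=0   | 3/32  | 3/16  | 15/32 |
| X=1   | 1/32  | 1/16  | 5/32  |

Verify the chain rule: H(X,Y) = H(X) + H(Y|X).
Left side:
H(X,Y) = -[(3/32)·log₂(3/32) + (3/16)·log₂(3/16) + (15/32)·log₂(15/32) + (1/32)·log₂(1/32) + (1/16)·log₂(1/16) + (5/32)·log₂(5/32)]
  = 0.3202 + 0.4528 + 0.5124 + 0.1563 + 0.2500 + 0.4184
  = 2.1101 bits

Right side:
Marginal P(X) (row sums):
  P(X=0) = 3/32 + 3/16 + 15/32 = 3/4
  P(X=1) = 1/32 + 1/16 + 5/32 = 1/4
H(X) = -[(3/4)·log₂(3/4) + (1/4)·log₂(1/4)]
  = 0.3113 + 0.5000
  = 0.8113 bits
H(Y|X) = -Σ P(X,Y)·log₂ P(Y|X), where P(Y|X) = P(X,Y) / P(X)
  (X=0,Y=0): P(Y|X) = (3/32)/(3/4) = 1/8;  -(3/32)·log₂(1/8) = 0.2813
  (X=0,Y=1): P(Y|X) = (3/16)/(3/4) = 1/4;  -(3/16)·log₂(1/4) = 0.3750
  (X=0,Y=2): P(Y|X) = (15/32)/(3/4) = 5/8;  -(15/32)·log₂(5/8) = 0.3178
  (X=1,Y=0): P(Y|X) = (1/32)/(1/4) = 1/8;  -(1/32)·log₂(1/8) = 0.0938
  (X=1,Y=1): P(Y|X) = (1/16)/(1/4) = 1/4;  -(1/16)·log₂(1/4) = 0.1250
  (X=1,Y=2): P(Y|X) = (5/32)/(1/4) = 5/8;  -(5/32)·log₂(5/8) = 0.1059
H(Y|X) = 0.2813 + 0.3750 + 0.3178 + 0.0938 + 0.1250 + 0.1059
  = 1.2988 bits
H(X) + H(Y|X) = 0.8113 + 1.2988 = 2.1101 bits

Both sides equal 2.1101 bits, so the chain rule holds ✓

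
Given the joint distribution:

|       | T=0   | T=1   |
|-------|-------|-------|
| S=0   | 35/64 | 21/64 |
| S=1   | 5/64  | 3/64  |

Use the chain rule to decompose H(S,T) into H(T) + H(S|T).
By the chain rule: H(S,T) = H(T) + H(S|T)

Marginal P(T) (column sums):
  P(T=0) = 35/64 + 5/64 = 5/8
  P(T=1) = 21/64 + 3/64 = 3/8
H(T) = -[(5/8)·log₂(5/8) + (3/8)·log₂(3/8)]
  = 0.4238 + 0.5306
  = 0.9544 bits
H(S|T) = -Σ P(S,T)·log₂ P(S|T), where P(S|T) = P(S,T) / P(T)
  (S=0,T=0): P(S|T) = (35/64)/(5/8) = 7/8;  -(35/64)·log₂(7/8) = 0.1054
  (S=0,T=1): P(S|T) = (21/64)/(3/8) = 7/8;  -(21/64)·log₂(7/8) = 0.0632
  (S=1,T=0): P(S|T) = (5/64)/(5/8) = 1/8;  -(5/64)·log₂(1/8) = 0.2344
  (S=1,T=1): P(S|T) = (3/64)/(3/8) = 1/8;  -(3/64)·log₂(1/8) = 0.1406
H(S|T) = 0.1054 + 0.0632 + 0.2344 + 0.1406
  = 0.5436 bits

H(S,T) = H(T) + H(S|T) = 0.9544 + 0.5436 = 1.4980 bits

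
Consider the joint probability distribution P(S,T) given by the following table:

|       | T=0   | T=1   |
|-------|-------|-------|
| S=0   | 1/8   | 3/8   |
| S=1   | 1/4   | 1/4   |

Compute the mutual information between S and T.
Marginal P(S) (row sums):
  P(S=0) = 1/8 + 3/8 = 1/2
  P(S=1) = 1/4 + 1/4 = 1/2
Marginal P(T) (column sums):
  P(T=0) = 1/8 + 1/4 = 3/8
  P(T=1) = 3/8 + 1/4 = 5/8

H(S) = -[(1/2)·log₂(1/2) + (1/2)·log₂(1/2)]
  = 0.5000 + 0.5000
  = 1.0000 bits
H(T) = -[(3/8)·log₂(3/8) + (5/8)·log₂(5/8)]
  = 0.5306 + 0.4238
  = 0.9544 bits
H(S,T) = -[(1/8)·log₂(1/8) + (3/8)·log₂(3/8) + (1/4)·log₂(1/4) + (1/4)·log₂(1/4)]
  = 0.3750 + 0.5306 + 0.5000 + 0.5000
  = 1.9056 bits

I(S;T) = H(S) + H(T) - H(S,T)
  = 1.0000 + 0.9544 - 1.9056
  = 0.0488 bits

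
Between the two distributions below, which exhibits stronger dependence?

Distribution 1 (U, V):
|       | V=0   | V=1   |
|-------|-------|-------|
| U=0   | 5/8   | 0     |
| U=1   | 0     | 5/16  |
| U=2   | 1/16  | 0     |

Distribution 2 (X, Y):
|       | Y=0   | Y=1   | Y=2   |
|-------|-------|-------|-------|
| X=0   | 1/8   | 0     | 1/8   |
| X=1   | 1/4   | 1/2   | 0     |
Distribution 1 (U, V):
Marginal P(U) (row sums):
  P(U=0) = 5/8 + 0 = 5/8
  P(U=1) = 0 + 5/16 = 5/16
  P(U=2) = 1/16 + 0 = 1/16
Marginal P(V) (column sums):
  P(V=0) = 5/8 + 0 + 1/16 = 11/16
  P(V=1) = 0 + 5/16 + 0 = 5/16

H(U) = -[(5/8)·log₂(5/8) + (5/16)·log₂(5/16) + (1/16)·log₂(1/16)]
  = 0.4238 + 0.5244 + 0.2500
  = 1.1982 bits
H(V) = -[(11/16)·log₂(11/16) + (5/16)·log₂(5/16)]
  = 0.3716 + 0.5244
  = 0.8960 bits
H(U,V) = -[(5/8)·log₂(5/8) + (5/16)·log₂(5/16) + (1/16)·log₂(1/16)]
  = 0.4238 + 0.5244 + 0.2500
  = 1.1982 bits

I(U;V) = H(U) + H(V) - H(U,V)
  = 1.1982 + 0.8960 - 1.1982
  = 0.8960 bits

Distribution 2 (X, Y):
Marginal P(X) (row sums):
  P(X=0) = 1/8 + 0 + 1/8 = 1/4
  P(X=1) = 1/4 + 1/2 + 0 = 3/4
Marginal P(Y) (column sums):
  P(Y=0) = 1/8 + 1/4 = 3/8
  P(Y=1) = 0 + 1/2 = 1/2
  P(Y=2) = 1/8 + 0 = 1/8

H(X) = -[(1/4)·log₂(1/4) + (3/4)·log₂(3/4)]
  = 0.5000 + 0.3113
  = 0.8113 bits
H(Y) = -[(3/8)·log₂(3/8) + (1/2)·log₂(1/2) + (1/8)·log₂(1/8)]
  = 0.5306 + 0.5000 + 0.3750
  = 1.4056 bits
H(X,Y) = -[(1/8)·log₂(1/8) + (1/8)·log₂(1/8) + (1/4)·log₂(1/4) + (1/2)·log₂(1/2)]
  = 0.3750 + 0.3750 + 0.5000 + 0.5000
  = 1.7500 bits

I(X;Y) = H(X) + H(Y) - H(X,Y)
  = 0.8113 + 1.4056 - 1.7500
  = 0.4669 bits

I(U;V) = 0.8960 bits > I(X;Y) = 0.4669 bits, so (U, V) has the higher mutual information (stronger dependence).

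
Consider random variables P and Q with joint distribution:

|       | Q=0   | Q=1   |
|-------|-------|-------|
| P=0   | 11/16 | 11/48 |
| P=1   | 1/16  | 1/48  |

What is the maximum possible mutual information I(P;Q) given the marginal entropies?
The upper bound on mutual information is I(P;Q) ≤ min(H(P), H(Q)).

Marginal P(P) (row sums):
  P(P=0) = 11/16 + 11/48 = 11/12
  P(P=1) = 1/16 + 1/48 = 1/12
Marginal P(Q) (column sums):
  P(Q=0) = 11/16 + 1/16 = 3/4
  P(Q=1) = 11/48 + 1/48 = 1/4

H(P) = -[(11/12)·log₂(11/12) + (1/12)·log₂(1/12)]
  = 0.1151 + 0.2987
  = 0.4138 bits
H(Q) = -[(3/4)·log₂(3/4) + (1/4)·log₂(1/4)]
  = 0.3113 + 0.5000
  = 0.8113 bits

Maximum possible I(P;Q) = min(0.4138, 0.8113) = 0.4138 bits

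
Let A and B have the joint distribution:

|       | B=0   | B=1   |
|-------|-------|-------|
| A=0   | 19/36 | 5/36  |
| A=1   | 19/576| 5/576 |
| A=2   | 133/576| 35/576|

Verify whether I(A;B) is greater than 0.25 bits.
Marginal P(A) (row sums):
  P(A=0) = 19/36 + 5/36 = 2/3
  P(A=1) = 19/576 + 5/576 = 1/24
  P(A=2) = 133/576 + 35/576 = 7/24
Marginal P(B) (column sums):
  P(B=0) = 19/36 + 19/576 + 133/576 = 19/24
  P(B=1) = 5/36 + 5/576 + 35/576 = 5/24

H(A) = -[(2/3)·log₂(2/3) + (1/24)·log₂(1/24) + (7/24)·log₂(7/24)]
  = 0.3900 + 0.1910 + 0.5185
  = 1.0995 bits
H(B) = -[(19/24)·log₂(19/24) + (5/24)·log₂(5/24)]
  = 0.2668 + 0.4715
  = 0.7383 bits
H(A,B) = -[(19/36)·log₂(19/36) + (5/36)·log₂(5/36) + (19/576)·log₂(19/576) + (5/576)·log₂(5/576) + (133/576)·log₂(133/576) + (35/576)·log₂(35/576)]
  = 0.4866 + 0.3956 + 0.1624 + 0.0594 + 0.4883 + 0.2455
  = 1.8378 bits

I(A;B) = H(A) + H(B) - H(A,B)
  = 1.0995 + 0.7383 - 1.8378
  = 0.0000 bits

No. I(A;B) = 0.0000 bits, which is ≤ 0.25 bits.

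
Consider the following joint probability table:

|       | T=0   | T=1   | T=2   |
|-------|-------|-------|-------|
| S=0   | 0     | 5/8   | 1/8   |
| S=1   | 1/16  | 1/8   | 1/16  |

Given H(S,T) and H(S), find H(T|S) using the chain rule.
From the chain rule: H(S,T) = H(S) + H(T|S)
Therefore: H(T|S) = H(S,T) - H(S)

H(S,T) = -[(5/8)·log₂(5/8) + (1/8)·log₂(1/8) + (1/16)·log₂(1/16) + (1/8)·log₂(1/8) + (1/16)·log₂(1/16)]
  = 0.4238 + 0.3750 + 0.2500 + 0.3750 + 0.2500
  = 1.6738 bits
Marginal P(S) (row sums):
  P(S=0) = 0 + 5/8 + 1/8 = 3/4
  P(S=1) = 1/16 + 1/8 + 1/16 = 1/4
H(S) = -[(3/4)·log₂(3/4) + (1/4)·log₂(1/4)]
  = 0.3113 + 0.5000
  = 0.8113 bits

H(T|S) = 1.6738 - 0.8113 = 0.8625 bits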